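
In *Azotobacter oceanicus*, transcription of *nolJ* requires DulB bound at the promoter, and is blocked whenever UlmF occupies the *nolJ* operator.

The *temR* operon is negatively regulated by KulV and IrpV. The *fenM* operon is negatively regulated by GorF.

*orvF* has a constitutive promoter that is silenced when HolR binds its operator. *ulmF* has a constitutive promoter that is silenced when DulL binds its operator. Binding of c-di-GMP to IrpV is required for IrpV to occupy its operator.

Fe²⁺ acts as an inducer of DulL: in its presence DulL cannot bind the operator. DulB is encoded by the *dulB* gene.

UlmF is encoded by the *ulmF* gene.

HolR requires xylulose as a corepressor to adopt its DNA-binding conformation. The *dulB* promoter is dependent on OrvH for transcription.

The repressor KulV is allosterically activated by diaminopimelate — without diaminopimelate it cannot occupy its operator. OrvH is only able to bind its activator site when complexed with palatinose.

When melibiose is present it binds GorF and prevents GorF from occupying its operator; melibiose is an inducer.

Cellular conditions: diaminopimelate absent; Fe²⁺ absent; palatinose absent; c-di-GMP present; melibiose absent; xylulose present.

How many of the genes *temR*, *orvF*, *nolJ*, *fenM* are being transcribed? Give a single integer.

Diaminopimelate is absent, so KulV is inactive.
c-di-GMP is present, so IrpV is active.
With repressor IrpV bound, *temR* is not transcribed.
→ *temR* is OFF.
Xylulose is present, so HolR is active.
With repressor HolR bound, *orvF* is not transcribed.
→ *orvF* is OFF.
Palatinose is absent, so OrvH is inactive.
Required activator OrvH is absent, so *dulB* is not transcribed.
So DulB is not produced.
Fe²⁺ is absent, so DulL is active.
With repressor DulL bound, *ulmF* is not transcribed.
So UlmF is not produced.
Required activator DulB is absent, so *nolJ* is not transcribed.
→ *nolJ* is OFF.
Melibiose is absent, so GorF is active.
With repressor GorF bound, *fenM* is not transcribed.
→ *fenM* is OFF.
0 of the 4 genes are transcribed.

0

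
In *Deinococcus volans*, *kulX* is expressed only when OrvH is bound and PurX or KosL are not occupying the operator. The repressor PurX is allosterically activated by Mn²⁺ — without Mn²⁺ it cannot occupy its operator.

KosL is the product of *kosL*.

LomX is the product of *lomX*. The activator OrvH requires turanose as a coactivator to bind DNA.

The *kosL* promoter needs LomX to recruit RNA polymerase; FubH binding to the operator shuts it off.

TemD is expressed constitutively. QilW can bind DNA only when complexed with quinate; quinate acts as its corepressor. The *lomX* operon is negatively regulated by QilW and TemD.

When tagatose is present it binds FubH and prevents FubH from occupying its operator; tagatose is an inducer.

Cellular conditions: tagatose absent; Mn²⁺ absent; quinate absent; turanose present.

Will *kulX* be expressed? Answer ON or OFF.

Mn²⁺ is absent, so PurX is inactive.
Tagatose is absent, so FubH is active.
Quinate is absent, so QilW is inactive.
TemD is produced constitutively and is active.
With repressor TemD bound, *lomX* is not transcribed.
So LomX is not produced.
With repressor FubH bound, *kosL* is not transcribed.
So KosL is not produced.
Turanose is present, so OrvH is active.
No repressor is bound and OrvH is active, so *kulX* is transcribed.

ON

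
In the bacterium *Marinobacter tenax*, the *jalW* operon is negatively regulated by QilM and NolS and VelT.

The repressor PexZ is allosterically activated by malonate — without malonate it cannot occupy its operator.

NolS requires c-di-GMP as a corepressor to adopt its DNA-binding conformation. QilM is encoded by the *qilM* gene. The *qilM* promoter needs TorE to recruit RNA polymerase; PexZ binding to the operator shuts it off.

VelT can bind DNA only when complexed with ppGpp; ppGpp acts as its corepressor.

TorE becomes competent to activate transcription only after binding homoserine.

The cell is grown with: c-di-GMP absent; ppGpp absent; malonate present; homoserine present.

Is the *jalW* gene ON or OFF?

ON

Malonate is present, so PexZ is active.
Homoserine is present, so TorE is active.
With repressor PexZ bound, *qilM* is not transcribed.
So QilM is not produced.
c-di-GMP is absent, so NolS is inactive.
ppGpp is absent, so VelT is inactive.
With no repressor bound, *jalW* is transcribed.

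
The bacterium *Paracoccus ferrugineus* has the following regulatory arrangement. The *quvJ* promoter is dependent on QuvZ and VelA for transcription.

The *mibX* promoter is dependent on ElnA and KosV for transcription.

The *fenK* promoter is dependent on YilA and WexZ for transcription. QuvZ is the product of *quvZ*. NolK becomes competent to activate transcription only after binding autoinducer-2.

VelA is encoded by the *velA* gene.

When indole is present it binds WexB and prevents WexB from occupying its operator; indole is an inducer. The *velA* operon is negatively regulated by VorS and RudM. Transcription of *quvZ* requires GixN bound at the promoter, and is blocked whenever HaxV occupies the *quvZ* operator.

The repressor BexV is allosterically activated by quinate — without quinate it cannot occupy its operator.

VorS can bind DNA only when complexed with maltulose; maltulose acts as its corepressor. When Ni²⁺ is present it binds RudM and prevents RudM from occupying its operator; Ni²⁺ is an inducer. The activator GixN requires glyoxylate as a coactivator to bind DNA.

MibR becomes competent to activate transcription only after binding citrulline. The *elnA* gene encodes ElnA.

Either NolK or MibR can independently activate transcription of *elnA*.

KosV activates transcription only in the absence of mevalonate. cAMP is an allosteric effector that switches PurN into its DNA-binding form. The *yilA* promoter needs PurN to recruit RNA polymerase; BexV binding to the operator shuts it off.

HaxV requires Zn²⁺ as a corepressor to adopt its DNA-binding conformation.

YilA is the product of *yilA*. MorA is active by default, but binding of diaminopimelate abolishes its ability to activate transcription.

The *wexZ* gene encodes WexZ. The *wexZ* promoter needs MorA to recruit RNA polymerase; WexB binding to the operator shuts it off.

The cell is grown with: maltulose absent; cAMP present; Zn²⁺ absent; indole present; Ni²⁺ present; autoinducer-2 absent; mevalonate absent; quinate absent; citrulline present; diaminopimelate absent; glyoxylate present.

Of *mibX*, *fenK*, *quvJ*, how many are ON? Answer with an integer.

3

Autoinducer-2 is absent, so NolK is inactive.
Citrulline is present, so MibR is active.
Activator MibR is present, so *elnA* is transcribed.
So ElnA is produced and active.
Mevalonate is absent, so KosV is active.
No repressor is bound and ElnA and KosV are active, so *mibX* is transcribed.
→ *mibX* is ON.
cAMP is present, so PurN is active.
Quinate is absent, so BexV is inactive.
No repressor is bound and PurN is active, so *yilA* is transcribed.
So YilA is produced and active.
Indole is present, so WexB is inactive.
Diaminopimelate is absent, so MorA is active.
No repressor is bound and MorA is active, so *wexZ* is transcribed.
So WexZ is produced and active.
No repressor is bound and YilA and WexZ are active, so *fenK* is transcribed.
→ *fenK* is ON.
Zn²⁺ is absent, so HaxV is inactive.
Glyoxylate is present, so GixN is active.
No repressor is bound and GixN is active, so *quvZ* is transcribed.
So QuvZ is produced and active.
Maltulose is absent, so VorS is inactive.
Ni²⁺ is present, so RudM is inactive.
With no repressor bound, *velA* is transcribed.
So VelA is produced and active.
No repressor is bound and QuvZ and VelA are active, so *quvJ* is transcribed.
→ *quvJ* is ON.
3 of the 3 genes are transcribed.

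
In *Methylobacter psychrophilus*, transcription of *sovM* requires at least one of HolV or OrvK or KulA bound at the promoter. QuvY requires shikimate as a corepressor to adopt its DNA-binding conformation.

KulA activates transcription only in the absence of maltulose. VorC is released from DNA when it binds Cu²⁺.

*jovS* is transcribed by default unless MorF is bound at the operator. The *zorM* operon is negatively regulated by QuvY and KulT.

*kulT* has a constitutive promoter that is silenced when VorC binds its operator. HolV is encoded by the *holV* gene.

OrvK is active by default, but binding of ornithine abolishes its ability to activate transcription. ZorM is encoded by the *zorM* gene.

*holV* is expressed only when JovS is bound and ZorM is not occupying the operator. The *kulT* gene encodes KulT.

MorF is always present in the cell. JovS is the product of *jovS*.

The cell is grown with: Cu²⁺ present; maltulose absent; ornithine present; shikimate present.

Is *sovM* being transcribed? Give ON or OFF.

ON

MorF is produced constitutively and is active.
With repressor MorF bound, *jovS* is not transcribed.
So JovS is not produced.
Shikimate is present, so QuvY is active.
Cu²⁺ is present, so VorC is inactive.
With no repressor bound, *kulT* is transcribed.
So KulT is produced and active.
With repressor QuvY bound, *zorM* is not transcribed.
So ZorM is not produced.
Required activator JovS is absent, so *holV* is not transcribed.
So HolV is not produced.
Ornithine is present, so OrvK is inactive.
Maltulose is absent, so KulA is active.
Activator KulA is present, so *sovM* is transcribed.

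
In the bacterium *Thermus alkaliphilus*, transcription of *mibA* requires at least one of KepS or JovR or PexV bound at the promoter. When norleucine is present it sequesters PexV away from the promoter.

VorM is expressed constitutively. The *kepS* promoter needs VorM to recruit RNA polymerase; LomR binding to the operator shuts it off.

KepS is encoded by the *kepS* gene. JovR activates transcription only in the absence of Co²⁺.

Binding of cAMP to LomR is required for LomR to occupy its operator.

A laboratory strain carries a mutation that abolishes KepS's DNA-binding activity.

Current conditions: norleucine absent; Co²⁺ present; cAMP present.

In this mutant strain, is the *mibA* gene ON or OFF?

ON

KepS is non-functional in this strain, so it has no effect.
Co²⁺ is present, so JovR is inactive.
Norleucine is absent, so PexV is active.
Activator PexV is present, so *mibA* is transcribed.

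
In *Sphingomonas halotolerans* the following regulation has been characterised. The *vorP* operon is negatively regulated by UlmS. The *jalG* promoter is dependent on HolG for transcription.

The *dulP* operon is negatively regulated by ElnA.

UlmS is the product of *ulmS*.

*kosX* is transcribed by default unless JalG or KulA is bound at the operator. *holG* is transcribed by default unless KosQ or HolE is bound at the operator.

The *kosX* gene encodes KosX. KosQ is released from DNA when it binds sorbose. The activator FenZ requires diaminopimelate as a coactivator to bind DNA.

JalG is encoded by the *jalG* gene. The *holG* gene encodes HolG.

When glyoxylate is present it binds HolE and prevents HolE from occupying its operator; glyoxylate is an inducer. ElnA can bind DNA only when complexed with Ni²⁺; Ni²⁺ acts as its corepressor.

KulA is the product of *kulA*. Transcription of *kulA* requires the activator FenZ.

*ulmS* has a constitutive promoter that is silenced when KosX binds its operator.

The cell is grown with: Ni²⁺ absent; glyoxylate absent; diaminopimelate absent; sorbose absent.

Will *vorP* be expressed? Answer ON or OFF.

Sorbose is absent, so KosQ is active.
Glyoxylate is absent, so HolE is active.
With repressor KosQ bound, *holG* is not transcribed.
So HolG is not produced.
Required activator HolG is absent, so *jalG* is not transcribed.
So JalG is not produced.
Diaminopimelate is absent, so FenZ is inactive.
Required activator FenZ is absent, so *kulA* is not transcribed.
So KulA is not produced.
With no repressor bound, *kosX* is transcribed.
So KosX is produced and active.
With repressor KosX bound, *ulmS* is not transcribed.
So UlmS is not produced.
With no repressor bound, *vorP* is transcribed.

ON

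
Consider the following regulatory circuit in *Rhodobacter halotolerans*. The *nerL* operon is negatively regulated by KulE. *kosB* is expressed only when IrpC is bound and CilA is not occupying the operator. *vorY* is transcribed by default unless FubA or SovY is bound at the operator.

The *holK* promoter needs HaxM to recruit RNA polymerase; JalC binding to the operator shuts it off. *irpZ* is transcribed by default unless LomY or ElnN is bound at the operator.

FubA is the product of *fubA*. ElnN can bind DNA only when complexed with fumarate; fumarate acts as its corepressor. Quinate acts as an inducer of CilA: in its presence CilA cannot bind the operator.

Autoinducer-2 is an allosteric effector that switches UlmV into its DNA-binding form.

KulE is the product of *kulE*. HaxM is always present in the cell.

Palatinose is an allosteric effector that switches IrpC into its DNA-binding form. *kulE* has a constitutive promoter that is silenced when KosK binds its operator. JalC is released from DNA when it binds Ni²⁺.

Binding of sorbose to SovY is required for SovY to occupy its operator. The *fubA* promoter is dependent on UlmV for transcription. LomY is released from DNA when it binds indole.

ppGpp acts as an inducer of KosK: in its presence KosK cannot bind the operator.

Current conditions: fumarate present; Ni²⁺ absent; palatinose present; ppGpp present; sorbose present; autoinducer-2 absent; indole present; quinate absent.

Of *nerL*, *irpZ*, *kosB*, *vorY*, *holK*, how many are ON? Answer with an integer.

ppGpp is present, so KosK is inactive.
With no repressor bound, *kulE* is transcribed.
So KulE is produced and active.
With repressor KulE bound, *nerL* is not transcribed.
→ *nerL* is OFF.
Indole is present, so LomY is inactive.
Fumarate is present, so ElnN is active.
With repressor ElnN bound, *irpZ* is not transcribed.
→ *irpZ* is OFF.
Palatinose is present, so IrpC is active.
Quinate is absent, so CilA is active.
With repressor CilA bound, *kosB* is not transcribed.
→ *kosB* is OFF.
Autoinducer-2 is absent, so UlmV is inactive.
Required activator UlmV is absent, so *fubA* is not transcribed.
So FubA is not produced.
Sorbose is present, so SovY is active.
With repressor SovY bound, *vorY* is not transcribed.
→ *vorY* is OFF.
HaxM is produced constitutively and is active.
Ni²⁺ is absent, so JalC is active.
With repressor JalC bound, *holK* is not transcribed.
→ *holK* is OFF.
0 of the 5 genes are transcribed.

0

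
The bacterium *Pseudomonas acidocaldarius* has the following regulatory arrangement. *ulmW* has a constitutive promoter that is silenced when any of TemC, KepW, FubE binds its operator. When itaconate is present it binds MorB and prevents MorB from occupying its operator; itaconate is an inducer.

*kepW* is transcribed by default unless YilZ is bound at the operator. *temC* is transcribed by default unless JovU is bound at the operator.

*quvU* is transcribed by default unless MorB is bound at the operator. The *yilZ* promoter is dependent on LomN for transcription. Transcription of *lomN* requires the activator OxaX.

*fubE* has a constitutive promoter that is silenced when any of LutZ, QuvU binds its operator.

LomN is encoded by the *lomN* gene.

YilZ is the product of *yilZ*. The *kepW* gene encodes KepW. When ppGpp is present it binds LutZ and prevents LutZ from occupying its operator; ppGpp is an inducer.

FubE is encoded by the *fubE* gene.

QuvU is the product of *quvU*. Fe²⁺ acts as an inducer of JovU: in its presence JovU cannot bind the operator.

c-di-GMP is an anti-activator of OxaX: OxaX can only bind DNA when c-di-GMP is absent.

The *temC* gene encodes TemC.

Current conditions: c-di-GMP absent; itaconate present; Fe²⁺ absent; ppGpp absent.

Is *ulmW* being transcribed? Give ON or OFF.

Fe²⁺ is absent, so JovU is active.
With repressor JovU bound, *temC* is not transcribed.
So TemC is not produced.
c-di-GMP is absent, so OxaX is active.
No repressor is bound and OxaX is active, so *lomN* is transcribed.
So LomN is produced and active.
No repressor is bound and LomN is active, so *yilZ* is transcribed.
So YilZ is produced and active.
With repressor YilZ bound, *kepW* is not transcribed.
So KepW is not produced.
ppGpp is absent, so LutZ is active.
Itaconate is present, so MorB is inactive.
With no repressor bound, *quvU* is transcribed.
So QuvU is produced and active.
With repressor LutZ bound, *fubE* is not transcribed.
So FubE is not produced.
With no repressor bound, *ulmW* is transcribed.

ON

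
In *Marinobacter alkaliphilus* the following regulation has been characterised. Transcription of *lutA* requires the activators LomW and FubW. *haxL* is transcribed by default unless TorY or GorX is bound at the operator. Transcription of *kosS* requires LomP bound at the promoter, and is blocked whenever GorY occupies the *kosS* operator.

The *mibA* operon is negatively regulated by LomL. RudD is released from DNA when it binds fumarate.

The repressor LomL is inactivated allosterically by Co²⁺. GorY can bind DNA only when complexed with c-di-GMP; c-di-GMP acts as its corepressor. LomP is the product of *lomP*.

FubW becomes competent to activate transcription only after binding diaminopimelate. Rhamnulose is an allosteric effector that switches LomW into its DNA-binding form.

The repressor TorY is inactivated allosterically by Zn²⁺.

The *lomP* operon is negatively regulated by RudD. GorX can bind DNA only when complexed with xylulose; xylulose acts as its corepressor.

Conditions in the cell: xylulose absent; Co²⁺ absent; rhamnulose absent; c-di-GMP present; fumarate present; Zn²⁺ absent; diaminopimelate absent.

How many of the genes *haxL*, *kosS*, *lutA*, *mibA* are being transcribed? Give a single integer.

0

Zn²⁺ is absent, so TorY is active.
Xylulose is absent, so GorX is inactive.
With repressor TorY bound, *haxL* is not transcribed.
→ *haxL* is OFF.
Fumarate is present, so RudD is inactive.
With no repressor bound, *lomP* is transcribed.
So LomP is produced and active.
c-di-GMP is present, so GorY is active.
With repressor GorY bound, *kosS* is not transcribed.
→ *kosS* is OFF.
Rhamnulose is absent, so LomW is inactive.
Diaminopimelate is absent, so FubW is inactive.
Required activator LomW is absent, so *lutA* is not transcribed.
→ *lutA* is OFF.
Co²⁺ is absent, so LomL is active.
With repressor LomL bound, *mibA* is not transcribed.
→ *mibA* is OFF.
0 of the 4 genes are transcribed.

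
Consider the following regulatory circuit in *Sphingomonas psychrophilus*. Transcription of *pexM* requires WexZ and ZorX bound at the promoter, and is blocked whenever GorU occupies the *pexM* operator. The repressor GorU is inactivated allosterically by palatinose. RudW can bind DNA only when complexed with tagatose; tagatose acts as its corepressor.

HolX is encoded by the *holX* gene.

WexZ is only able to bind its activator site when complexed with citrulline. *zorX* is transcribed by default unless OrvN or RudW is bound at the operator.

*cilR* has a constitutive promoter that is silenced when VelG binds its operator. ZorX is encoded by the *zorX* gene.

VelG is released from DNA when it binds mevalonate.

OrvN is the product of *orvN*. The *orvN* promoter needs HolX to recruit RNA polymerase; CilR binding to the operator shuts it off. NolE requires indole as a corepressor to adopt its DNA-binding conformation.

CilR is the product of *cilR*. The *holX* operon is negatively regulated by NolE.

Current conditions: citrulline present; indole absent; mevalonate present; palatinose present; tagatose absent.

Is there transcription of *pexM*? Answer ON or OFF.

Palatinose is present, so GorU is inactive.
Citrulline is present, so WexZ is active.
Mevalonate is present, so VelG is inactive.
With no repressor bound, *cilR* is transcribed.
So CilR is produced and active.
Indole is absent, so NolE is inactive.
With no repressor bound, *holX* is transcribed.
So HolX is produced and active.
With repressor CilR bound, *orvN* is not transcribed.
So OrvN is not produced.
Tagatose is absent, so RudW is inactive.
With no repressor bound, *zorX* is transcribed.
So ZorX is produced and active.
No repressor is bound and WexZ and ZorX are active, so *pexM* is transcribed.

ON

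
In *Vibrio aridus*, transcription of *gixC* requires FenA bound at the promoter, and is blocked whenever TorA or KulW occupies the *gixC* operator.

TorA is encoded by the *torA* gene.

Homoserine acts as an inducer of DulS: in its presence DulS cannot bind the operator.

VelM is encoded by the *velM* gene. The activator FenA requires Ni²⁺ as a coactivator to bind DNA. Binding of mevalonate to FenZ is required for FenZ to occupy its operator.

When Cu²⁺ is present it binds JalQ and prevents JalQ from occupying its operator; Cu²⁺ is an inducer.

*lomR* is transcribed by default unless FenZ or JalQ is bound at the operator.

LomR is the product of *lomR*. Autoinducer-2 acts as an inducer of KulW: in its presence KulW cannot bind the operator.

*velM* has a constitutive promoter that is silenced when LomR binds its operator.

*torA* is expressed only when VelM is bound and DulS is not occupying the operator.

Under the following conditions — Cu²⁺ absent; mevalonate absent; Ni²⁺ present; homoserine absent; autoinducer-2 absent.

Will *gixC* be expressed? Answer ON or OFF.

OFF

Mevalonate is absent, so FenZ is inactive.
Cu²⁺ is absent, so JalQ is active.
With repressor JalQ bound, *lomR* is not transcribed.
So LomR is not produced.
With no repressor bound, *velM* is transcribed.
So VelM is produced and active.
Homoserine is absent, so DulS is active.
With repressor DulS bound, *torA* is not transcribed.
So TorA is not produced.
Autoinducer-2 is absent, so KulW is active.
Ni²⁺ is present, so FenA is active.
With repressor KulW bound, *gixC* is not transcribed.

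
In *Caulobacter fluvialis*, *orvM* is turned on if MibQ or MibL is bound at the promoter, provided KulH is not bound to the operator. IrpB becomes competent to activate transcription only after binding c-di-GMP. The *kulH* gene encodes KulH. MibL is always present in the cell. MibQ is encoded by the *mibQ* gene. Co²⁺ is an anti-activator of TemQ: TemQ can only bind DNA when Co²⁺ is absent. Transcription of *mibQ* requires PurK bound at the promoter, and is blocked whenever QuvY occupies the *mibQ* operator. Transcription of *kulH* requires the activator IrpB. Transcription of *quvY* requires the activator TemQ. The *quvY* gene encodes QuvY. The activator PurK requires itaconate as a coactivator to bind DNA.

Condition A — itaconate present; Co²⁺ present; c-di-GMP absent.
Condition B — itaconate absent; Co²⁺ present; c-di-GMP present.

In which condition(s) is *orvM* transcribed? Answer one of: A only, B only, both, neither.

A only

Condition A:
Itaconate is present, so PurK is active.
Co²⁺ is present, so TemQ is inactive.
Required activator TemQ is absent, so *quvY* is not transcribed.
So QuvY is not produced.
No repressor is bound and PurK is active, so *mibQ* is transcribed.
So MibQ is produced and active.
MibL is produced constitutively and is active.
c-di-GMP is absent, so IrpB is inactive.
Required activator IrpB is absent, so *kulH* is not transcribed.
So KulH is not produced.
Activator MibQ is present, so *orvM* is transcribed.
→ *orvM* is ON in A.
Condition B:
Itaconate is absent, so PurK is inactive.
Co²⁺ is present, so TemQ is inactive.
Required activator TemQ is absent, so *quvY* is not transcribed.
So QuvY is not produced.
Required activator PurK is absent, so *mibQ* is not transcribed.
So MibQ is not produced.
MibL is produced constitutively and is active.
c-di-GMP is present, so IrpB is active.
No repressor is bound and IrpB is active, so *kulH* is transcribed.
So KulH is produced and active.
With repressor KulH bound, *orvM* is not transcribed.
→ *orvM* is OFF in B.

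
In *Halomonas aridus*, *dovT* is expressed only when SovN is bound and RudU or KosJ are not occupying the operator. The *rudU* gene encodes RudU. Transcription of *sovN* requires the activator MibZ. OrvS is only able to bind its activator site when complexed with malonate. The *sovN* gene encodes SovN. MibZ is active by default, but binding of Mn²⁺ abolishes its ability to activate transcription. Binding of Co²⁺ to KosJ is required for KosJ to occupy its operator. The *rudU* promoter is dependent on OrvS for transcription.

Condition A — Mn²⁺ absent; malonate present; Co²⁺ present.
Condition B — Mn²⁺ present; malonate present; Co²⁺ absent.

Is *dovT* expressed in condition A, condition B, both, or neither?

Condition A:
Mn²⁺ is absent, so MibZ is active.
No repressor is bound and MibZ is active, so *sovN* is transcribed.
So SovN is produced and active.
Malonate is present, so OrvS is active.
No repressor is bound and OrvS is active, so *rudU* is transcribed.
So RudU is produced and active.
Co²⁺ is present, so KosJ is active.
With repressor RudU bound, *dovT* is not transcribed.
→ *dovT* is OFF in A.
Condition B:
Mn²⁺ is present, so MibZ is inactive.
Required activator MibZ is absent, so *sovN* is not transcribed.
So SovN is not produced.
Malonate is present, so OrvS is active.
No repressor is bound and OrvS is active, so *rudU* is transcribed.
So RudU is produced and active.
Co²⁺ is absent, so KosJ is inactive.
With repressor RudU bound, *dovT* is not transcribed.
→ *dovT* is OFF in B.

neither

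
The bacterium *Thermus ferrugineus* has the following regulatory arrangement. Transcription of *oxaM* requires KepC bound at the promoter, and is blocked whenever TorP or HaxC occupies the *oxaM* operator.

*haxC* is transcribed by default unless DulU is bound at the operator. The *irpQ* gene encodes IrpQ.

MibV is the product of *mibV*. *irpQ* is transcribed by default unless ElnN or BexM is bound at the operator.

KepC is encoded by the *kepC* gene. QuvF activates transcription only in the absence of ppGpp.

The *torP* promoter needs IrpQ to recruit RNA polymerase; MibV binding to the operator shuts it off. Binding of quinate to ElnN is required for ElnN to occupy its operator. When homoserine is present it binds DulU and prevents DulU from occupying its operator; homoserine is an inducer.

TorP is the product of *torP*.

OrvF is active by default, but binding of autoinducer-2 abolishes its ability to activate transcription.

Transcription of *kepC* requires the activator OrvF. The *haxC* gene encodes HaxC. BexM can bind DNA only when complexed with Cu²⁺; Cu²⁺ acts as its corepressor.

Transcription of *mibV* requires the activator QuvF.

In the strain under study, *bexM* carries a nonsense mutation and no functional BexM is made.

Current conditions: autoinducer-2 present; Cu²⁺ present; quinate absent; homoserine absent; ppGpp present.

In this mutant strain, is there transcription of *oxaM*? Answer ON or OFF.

ppGpp is present, so QuvF is inactive.
Required activator QuvF is absent, so *mibV* is not transcribed.
So MibV is not produced.
Quinate is absent, so ElnN is inactive.
BexM is non-functional in this strain, so it has no effect.
With no repressor bound, *irpQ* is transcribed.
So IrpQ is produced and active.
No repressor is bound and IrpQ is active, so *torP* is transcribed.
So TorP is produced and active.
Homoserine is absent, so DulU is active.
With repressor DulU bound, *haxC* is not transcribed.
So HaxC is not produced.
Autoinducer-2 is present, so OrvF is inactive.
Required activator OrvF is absent, so *kepC* is not transcribed.
So KepC is not produced.
With repressor TorP bound, *oxaM* is not transcribed.

OFF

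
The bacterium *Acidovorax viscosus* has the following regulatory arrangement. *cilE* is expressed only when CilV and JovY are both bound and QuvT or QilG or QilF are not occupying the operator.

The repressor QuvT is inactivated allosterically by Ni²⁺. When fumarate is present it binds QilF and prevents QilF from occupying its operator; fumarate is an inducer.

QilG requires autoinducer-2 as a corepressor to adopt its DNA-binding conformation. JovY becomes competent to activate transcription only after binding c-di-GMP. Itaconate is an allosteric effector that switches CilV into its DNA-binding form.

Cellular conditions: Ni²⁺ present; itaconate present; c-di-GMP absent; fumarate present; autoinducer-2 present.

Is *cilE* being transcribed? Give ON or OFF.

Ni²⁺ is present, so QuvT is inactive.
Autoinducer-2 is present, so QilG is active.
Fumarate is present, so QilF is inactive.
Itaconate is present, so CilV is active.
c-di-GMP is absent, so JovY is inactive.
With repressor QilG bound, *cilE* is not transcribed.

OFF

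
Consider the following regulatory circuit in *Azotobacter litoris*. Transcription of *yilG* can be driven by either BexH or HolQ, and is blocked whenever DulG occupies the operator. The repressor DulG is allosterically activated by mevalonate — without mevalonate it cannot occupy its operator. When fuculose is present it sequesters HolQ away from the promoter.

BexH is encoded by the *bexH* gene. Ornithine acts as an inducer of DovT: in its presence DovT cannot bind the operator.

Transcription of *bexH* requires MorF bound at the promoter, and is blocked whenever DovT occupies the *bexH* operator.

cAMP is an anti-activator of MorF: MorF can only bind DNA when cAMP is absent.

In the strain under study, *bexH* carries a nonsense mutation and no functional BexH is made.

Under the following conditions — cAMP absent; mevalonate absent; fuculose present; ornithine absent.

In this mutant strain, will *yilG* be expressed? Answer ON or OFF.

BexH is non-functional in this strain, so it has no effect.
Mevalonate is absent, so DulG is inactive.
Fuculose is present, so HolQ is inactive.
No activator is available at the *yilG* promoter, so *yilG* is not transcribed.

OFF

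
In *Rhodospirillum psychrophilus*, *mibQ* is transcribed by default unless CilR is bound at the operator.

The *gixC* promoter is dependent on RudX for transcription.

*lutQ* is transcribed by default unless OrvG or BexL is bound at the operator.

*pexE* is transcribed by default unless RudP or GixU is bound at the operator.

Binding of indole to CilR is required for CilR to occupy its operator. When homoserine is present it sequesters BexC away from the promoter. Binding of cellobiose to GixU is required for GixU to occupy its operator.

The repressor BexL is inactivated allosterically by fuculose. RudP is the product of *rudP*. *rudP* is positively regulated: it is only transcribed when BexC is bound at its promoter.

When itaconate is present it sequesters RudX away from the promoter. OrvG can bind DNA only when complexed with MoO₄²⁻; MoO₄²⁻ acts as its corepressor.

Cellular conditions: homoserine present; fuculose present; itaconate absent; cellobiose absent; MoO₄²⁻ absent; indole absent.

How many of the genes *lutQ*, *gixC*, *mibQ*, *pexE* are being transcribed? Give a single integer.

MoO₄²⁻ is absent, so OrvG is inactive.
Fuculose is present, so BexL is inactive.
With no repressor bound, *lutQ* is transcribed.
→ *lutQ* is ON.
Itaconate is absent, so RudX is active.
No repressor is bound and RudX is active, so *gixC* is transcribed.
→ *gixC* is ON.
Indole is absent, so CilR is inactive.
With no repressor bound, *mibQ* is transcribed.
→ *mibQ* is ON.
Homoserine is present, so BexC is inactive.
Required activator BexC is absent, so *rudP* is not transcribed.
So RudP is not produced.
Cellobiose is absent, so GixU is inactive.
With no repressor bound, *pexE* is transcribed.
→ *pexE* is ON.
4 of the 4 genes are transcribed.

4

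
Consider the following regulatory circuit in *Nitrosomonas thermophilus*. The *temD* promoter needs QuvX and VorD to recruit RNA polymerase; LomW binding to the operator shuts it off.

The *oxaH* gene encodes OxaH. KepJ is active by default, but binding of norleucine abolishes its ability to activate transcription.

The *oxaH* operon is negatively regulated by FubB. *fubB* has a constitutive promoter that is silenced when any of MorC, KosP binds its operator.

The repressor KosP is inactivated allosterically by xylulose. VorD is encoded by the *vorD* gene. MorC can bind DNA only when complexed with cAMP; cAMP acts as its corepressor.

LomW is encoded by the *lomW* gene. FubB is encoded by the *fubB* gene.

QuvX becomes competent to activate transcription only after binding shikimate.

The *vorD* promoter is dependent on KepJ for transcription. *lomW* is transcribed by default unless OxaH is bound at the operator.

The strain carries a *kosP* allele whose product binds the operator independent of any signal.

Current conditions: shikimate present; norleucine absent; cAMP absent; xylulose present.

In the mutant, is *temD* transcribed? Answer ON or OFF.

ON

cAMP is absent, so MorC is inactive.
KosP is constitutively active in this strain.
With repressor KosP bound, *fubB* is not transcribed.
So FubB is not produced.
With no repressor bound, *oxaH* is transcribed.
So OxaH is produced and active.
With repressor OxaH bound, *lomW* is not transcribed.
So LomW is not produced.
Shikimate is present, so QuvX is active.
Norleucine is absent, so KepJ is active.
No repressor is bound and KepJ is active, so *vorD* is transcribed.
So VorD is produced and active.
No repressor is bound and QuvX and VorD are active, so *temD* is transcribed.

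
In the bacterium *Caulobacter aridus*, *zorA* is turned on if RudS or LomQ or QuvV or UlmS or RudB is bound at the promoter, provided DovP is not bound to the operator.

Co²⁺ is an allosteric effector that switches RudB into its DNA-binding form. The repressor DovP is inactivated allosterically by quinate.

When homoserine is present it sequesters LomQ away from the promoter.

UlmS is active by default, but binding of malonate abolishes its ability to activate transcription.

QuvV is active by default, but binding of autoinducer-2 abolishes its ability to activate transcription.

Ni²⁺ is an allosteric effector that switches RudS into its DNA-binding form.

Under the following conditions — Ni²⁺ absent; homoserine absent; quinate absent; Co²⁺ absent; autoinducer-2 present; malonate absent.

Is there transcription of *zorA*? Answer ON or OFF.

Ni²⁺ is absent, so RudS is inactive.
Quinate is absent, so DovP is active.
Homoserine is absent, so LomQ is active.
Autoinducer-2 is present, so QuvV is inactive.
Malonate is absent, so UlmS is active.
Co²⁺ is absent, so RudB is inactive.
With repressor DovP bound, *zorA* is not transcribed.

OFF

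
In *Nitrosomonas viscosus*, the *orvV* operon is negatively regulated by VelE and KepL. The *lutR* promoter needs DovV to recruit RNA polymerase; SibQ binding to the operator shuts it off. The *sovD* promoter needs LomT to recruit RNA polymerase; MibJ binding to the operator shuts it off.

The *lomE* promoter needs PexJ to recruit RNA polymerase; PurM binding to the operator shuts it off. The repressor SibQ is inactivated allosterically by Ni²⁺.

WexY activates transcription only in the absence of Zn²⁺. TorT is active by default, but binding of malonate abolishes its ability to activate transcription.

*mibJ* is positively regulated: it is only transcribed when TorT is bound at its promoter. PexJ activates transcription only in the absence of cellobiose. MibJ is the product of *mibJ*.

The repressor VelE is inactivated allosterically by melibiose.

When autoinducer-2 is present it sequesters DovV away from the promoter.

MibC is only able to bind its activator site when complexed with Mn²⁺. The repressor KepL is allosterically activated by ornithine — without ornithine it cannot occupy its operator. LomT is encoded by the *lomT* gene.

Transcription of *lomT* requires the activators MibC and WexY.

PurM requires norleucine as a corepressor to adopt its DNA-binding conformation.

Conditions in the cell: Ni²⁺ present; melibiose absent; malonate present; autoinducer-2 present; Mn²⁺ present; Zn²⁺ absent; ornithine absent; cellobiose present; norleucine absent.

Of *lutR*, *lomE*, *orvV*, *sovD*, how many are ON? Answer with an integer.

1

Ni²⁺ is present, so SibQ is inactive.
Autoinducer-2 is present, so DovV is inactive.
Required activator DovV is absent, so *lutR* is not transcribed.
→ *lutR* is OFF.
Norleucine is absent, so PurM is inactive.
Cellobiose is present, so PexJ is inactive.
Required activator PexJ is absent, so *lomE* is not transcribed.
→ *lomE* is OFF.
Melibiose is absent, so VelE is active.
Ornithine is absent, so KepL is inactive.
With repressor VelE bound, *orvV* is not transcribed.
→ *orvV* is OFF.
Mn²⁺ is present, so MibC is active.
Zn²⁺ is absent, so WexY is active.
No repressor is bound and MibC and WexY are active, so *lomT* is transcribed.
So LomT is produced and active.
Malonate is present, so TorT is inactive.
Required activator TorT is absent, so *mibJ* is not transcribed.
So MibJ is not produced.
No repressor is bound and LomT is active, so *sovD* is transcribed.
→ *sovD* is ON.
1 of the 4 genes is transcribed.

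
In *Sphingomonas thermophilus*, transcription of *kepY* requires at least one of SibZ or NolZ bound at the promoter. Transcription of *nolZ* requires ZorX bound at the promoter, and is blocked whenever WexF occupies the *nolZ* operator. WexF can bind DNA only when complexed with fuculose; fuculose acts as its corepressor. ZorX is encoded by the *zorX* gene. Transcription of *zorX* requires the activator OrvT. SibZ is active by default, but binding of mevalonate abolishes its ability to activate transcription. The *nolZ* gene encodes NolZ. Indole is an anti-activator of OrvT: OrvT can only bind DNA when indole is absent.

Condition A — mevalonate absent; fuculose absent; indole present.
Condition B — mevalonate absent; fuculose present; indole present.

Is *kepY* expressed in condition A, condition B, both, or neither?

Condition A:
Mevalonate is absent, so SibZ is active.
Fuculose is absent, so WexF is inactive.
Indole is present, so OrvT is inactive.
Required activator OrvT is absent, so *zorX* is not transcribed.
So ZorX is not produced.
Required activator ZorX is absent, so *nolZ* is not transcribed.
So NolZ is not produced.
Activator SibZ is present, so *kepY* is transcribed.
→ *kepY* is ON in A.
Condition B:
Mevalonate is absent, so SibZ is active.
Fuculose is present, so WexF is active.
Indole is present, so OrvT is inactive.
Required activator OrvT is absent, so *zorX* is not transcribed.
So ZorX is not produced.
With repressor WexF bound, *nolZ* is not transcribed.
So NolZ is not produced.
Activator SibZ is present, so *kepY* is transcribed.
→ *kepY* is ON in B.

both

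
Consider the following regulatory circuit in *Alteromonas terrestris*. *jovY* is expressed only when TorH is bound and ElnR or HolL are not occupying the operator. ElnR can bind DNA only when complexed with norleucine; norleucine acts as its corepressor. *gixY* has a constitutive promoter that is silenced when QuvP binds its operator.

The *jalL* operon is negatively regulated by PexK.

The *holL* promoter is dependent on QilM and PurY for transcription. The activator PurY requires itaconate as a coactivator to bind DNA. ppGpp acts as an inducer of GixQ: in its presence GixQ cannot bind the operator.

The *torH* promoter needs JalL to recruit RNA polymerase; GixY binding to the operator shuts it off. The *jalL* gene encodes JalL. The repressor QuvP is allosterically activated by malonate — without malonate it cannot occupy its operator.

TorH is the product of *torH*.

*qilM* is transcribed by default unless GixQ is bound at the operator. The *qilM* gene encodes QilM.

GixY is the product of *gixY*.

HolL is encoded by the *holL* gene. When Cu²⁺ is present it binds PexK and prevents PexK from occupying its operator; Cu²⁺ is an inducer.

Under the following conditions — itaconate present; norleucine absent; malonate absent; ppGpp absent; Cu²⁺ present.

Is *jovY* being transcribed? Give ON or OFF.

Norleucine is absent, so ElnR is inactive.
Cu²⁺ is present, so PexK is inactive.
With no repressor bound, *jalL* is transcribed.
So JalL is produced and active.
Malonate is absent, so QuvP is inactive.
With no repressor bound, *gixY* is transcribed.
So GixY is produced and active.
With repressor GixY bound, *torH* is not transcribed.
So TorH is not produced.
ppGpp is absent, so GixQ is active.
With repressor GixQ bound, *qilM* is not transcribed.
So QilM is not produced.
Itaconate is present, so PurY is active.
Required activator QilM is absent, so *holL* is not transcribed.
So HolL is not produced.
Required activator TorH is absent, so *jovY* is not transcribed.

OFF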